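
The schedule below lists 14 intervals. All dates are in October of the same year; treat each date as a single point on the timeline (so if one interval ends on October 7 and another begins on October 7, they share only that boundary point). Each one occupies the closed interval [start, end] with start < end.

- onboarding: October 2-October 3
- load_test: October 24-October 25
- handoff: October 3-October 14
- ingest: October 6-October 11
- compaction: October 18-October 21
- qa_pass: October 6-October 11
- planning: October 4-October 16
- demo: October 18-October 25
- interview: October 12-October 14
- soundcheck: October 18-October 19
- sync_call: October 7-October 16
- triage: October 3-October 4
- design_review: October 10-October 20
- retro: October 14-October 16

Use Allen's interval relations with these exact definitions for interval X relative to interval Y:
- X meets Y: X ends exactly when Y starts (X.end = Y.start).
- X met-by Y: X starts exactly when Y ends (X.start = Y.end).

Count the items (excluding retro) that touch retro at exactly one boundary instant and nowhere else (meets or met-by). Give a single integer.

Target retro = [October 14, October 16].
compaction [October 18, October 21] → after → no.
demo [October 18, October 25] → after → no.
design_review [October 10, October 20] → contains → no.
handoff [October 3, October 14] → meets → counts.
ingest [October 6, October 11] → before → no.
interview [October 12, October 14] → meets → counts.
load_test [October 24, October 25] → after → no.
onboarding [October 2, October 3] → before → no.
planning [October 4, October 16] → finished-by → no.
qa_pass [October 6, October 11] → before → no.
soundcheck [October 18, October 19] → after → no.
sync_call [October 7, October 16] → finished-by → no.
triage [October 3, October 4] → before → no.
Total: 2.

2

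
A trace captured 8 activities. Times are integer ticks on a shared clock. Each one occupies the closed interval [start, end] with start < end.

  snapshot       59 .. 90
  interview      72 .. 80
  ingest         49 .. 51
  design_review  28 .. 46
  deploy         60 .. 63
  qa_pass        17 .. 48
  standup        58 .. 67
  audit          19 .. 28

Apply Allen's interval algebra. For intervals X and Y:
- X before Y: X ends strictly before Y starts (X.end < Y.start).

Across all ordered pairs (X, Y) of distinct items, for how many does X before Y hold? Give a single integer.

21

Checking all 56 ordered pairs for relation 'before'; matching pairs in alphabetical order:
(audit, deploy): audit before deploy ✓
(audit, ingest): audit before ingest ✓
(audit, interview): audit before interview ✓
(audit, snapshot): audit before snapshot ✓
(audit, standup): audit before standup ✓
(deploy, interview): deploy before interview ✓
(design_review, deploy): design_review before deploy ✓
(design_review, ingest): design_review before ingest ✓
(design_review, interview): design_review before interview ✓
(design_review, snapshot): design_review before snapshot ✓
(design_review, standup): design_review before standup ✓
(ingest, deploy): ingest before deploy ✓
(ingest, interview): ingest before interview ✓
(ingest, snapshot): ingest before snapshot ✓
(ingest, standup): ingest before standup ✓
(qa_pass, deploy): qa_pass before deploy ✓
(qa_pass, ingest): qa_pass before ingest ✓
(qa_pass, interview): qa_pass before interview ✓
(qa_pass, snapshot): qa_pass before snapshot ✓
(qa_pass, standup): qa_pass before standup ✓
(standup, interview): standup before interview ✓
Count: 21.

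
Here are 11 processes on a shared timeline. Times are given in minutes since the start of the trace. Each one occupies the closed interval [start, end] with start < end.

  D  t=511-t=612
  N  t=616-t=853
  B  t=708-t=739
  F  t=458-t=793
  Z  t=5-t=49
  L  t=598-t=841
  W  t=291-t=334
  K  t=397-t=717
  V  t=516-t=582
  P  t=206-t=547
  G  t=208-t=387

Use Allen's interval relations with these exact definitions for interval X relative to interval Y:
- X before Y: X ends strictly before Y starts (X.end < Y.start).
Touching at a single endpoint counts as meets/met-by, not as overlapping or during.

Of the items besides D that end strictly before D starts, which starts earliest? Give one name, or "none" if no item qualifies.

Z

Target D = [t=511, t=612].
B [t=708, t=739] → after → excluded.
F [t=458, t=793] → contains → excluded.
G [t=208, t=387] → before → candidate.
K [t=397, t=717] → contains → excluded.
L [t=598, t=841] → overlapped-by → excluded.
N [t=616, t=853] → after → excluded.
P [t=206, t=547] → overlaps → excluded.
V [t=516, t=582] → during → excluded.
W [t=291, t=334] → before → candidate.
Z [t=5, t=49] → before → candidate.
Among candidates, earliest start is t=5 → Z.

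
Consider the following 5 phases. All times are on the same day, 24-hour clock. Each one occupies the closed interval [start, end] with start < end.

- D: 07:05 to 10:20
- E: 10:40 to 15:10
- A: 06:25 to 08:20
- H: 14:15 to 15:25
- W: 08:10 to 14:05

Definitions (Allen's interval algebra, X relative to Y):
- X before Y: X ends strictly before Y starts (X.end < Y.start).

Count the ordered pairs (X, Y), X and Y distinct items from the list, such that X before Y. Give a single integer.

5

Checking all 20 ordered pairs for relation 'before'; matching pairs in alphabetical order:
(A, E): A before E ✓
(A, H): A before H ✓
(D, E): D before E ✓
(D, H): D before H ✓
(W, H): W before H ✓
Count: 5.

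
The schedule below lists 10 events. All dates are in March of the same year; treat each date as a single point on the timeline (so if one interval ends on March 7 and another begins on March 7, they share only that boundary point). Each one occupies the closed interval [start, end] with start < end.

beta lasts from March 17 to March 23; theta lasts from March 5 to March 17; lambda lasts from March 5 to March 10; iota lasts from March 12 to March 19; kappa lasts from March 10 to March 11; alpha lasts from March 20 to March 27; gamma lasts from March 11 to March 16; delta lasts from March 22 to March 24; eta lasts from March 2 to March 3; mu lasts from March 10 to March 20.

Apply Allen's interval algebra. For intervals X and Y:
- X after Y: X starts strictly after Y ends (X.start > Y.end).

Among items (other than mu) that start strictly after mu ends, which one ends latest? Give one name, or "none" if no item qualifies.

delta

Target mu = [March 10, March 20].
alpha [March 20, March 27] → met-by → excluded.
beta [March 17, March 23] → overlapped-by → excluded.
delta [March 22, March 24] → after → candidate.
eta [March 2, March 3] → before → excluded.
gamma [March 11, March 16] → during → excluded.
iota [March 12, March 19] → during → excluded.
kappa [March 10, March 11] → starts → excluded.
lambda [March 5, March 10] → meets → excluded.
theta [March 5, March 17] → overlaps → excluded.
Among candidates, latest end is March 24 → delta.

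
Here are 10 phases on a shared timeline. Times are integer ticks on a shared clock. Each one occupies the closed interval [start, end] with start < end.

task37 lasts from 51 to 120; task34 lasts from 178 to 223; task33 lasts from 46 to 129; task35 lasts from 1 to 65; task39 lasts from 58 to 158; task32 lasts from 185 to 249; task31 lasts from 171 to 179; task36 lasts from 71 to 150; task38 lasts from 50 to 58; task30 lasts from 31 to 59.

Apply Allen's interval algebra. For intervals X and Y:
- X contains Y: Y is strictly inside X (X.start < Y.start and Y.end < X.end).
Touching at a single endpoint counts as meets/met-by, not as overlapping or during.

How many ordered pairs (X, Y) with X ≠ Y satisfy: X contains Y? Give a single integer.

Checking all 90 ordered pairs for relation 'contains'; matching pairs in alphabetical order:
(task30, task38): task30 contains task38 ✓
(task33, task37): task33 contains task37 ✓
(task33, task38): task33 contains task38 ✓
(task35, task30): task35 contains task30 ✓
(task35, task38): task35 contains task38 ✓
(task39, task36): task39 contains task36 ✓
Count: 6.

6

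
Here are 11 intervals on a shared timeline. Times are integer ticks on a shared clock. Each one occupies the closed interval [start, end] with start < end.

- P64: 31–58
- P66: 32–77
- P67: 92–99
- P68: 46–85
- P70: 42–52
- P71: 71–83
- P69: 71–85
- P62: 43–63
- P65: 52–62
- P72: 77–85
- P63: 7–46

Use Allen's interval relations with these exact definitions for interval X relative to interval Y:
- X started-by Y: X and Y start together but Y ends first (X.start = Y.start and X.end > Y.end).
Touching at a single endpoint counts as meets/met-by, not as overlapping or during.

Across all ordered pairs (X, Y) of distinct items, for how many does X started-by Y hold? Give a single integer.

Checking all 110 ordered pairs for relation 'started-by'; matching pairs in alphabetical order:
(P69, P71): P69 started-by P71 ✓
Count: 1.

1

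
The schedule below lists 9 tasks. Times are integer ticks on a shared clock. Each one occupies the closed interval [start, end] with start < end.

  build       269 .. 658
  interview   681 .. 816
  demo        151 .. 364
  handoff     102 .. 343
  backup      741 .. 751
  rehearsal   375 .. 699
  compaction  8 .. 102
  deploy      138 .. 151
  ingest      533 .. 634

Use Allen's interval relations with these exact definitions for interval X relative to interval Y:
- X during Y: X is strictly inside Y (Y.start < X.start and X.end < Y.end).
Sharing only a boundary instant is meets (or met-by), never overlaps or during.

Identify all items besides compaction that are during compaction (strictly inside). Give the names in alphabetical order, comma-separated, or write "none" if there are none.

none

Target compaction = [8, 102].
backup [741, 751] → after → no.
build [269, 658] → after → no.
demo [151, 364] → after → no.
deploy [138, 151] → after → no.
handoff [102, 343] → met-by → no.
ingest [533, 634] → after → no.
interview [681, 816] → after → no.
rehearsal [375, 699] → after → no.
Result: none.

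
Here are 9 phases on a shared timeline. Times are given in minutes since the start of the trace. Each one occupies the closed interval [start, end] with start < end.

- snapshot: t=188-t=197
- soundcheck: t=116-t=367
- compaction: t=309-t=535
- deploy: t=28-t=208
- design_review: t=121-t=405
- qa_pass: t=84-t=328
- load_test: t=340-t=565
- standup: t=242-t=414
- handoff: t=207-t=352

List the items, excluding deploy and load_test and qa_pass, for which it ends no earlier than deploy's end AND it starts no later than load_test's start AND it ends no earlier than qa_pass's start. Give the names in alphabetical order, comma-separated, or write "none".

compaction, design_review, handoff, soundcheck, standup

Conditions: its end is no earlier than deploy's end (X.end >= t=208) AND its start is no later than load_test's start (X.start <= t=340) AND its end is no earlier than qa_pass's start (X.end >= t=84).
compaction: end t=535 >= t=208? ✓; start t=309 <= t=340? ✓; end t=535 >= t=84? ✓ → yes.
design_review: end t=405 >= t=208? ✓; start t=121 <= t=340? ✓; end t=405 >= t=84? ✓ → yes.
handoff: end t=352 >= t=208? ✓; start t=207 <= t=340? ✓; end t=352 >= t=84? ✓ → yes.
snapshot: end t=197 >= t=208? ✗; start t=188 <= t=340? ✓; end t=197 >= t=84? ✓ → no.
soundcheck: end t=367 >= t=208? ✓; start t=116 <= t=340? ✓; end t=367 >= t=84? ✓ → yes.
standup: end t=414 >= t=208? ✓; start t=242 <= t=340? ✓; end t=414 >= t=84? ✓ → yes.
Result: compaction, design_review, handoff, soundcheck, standup.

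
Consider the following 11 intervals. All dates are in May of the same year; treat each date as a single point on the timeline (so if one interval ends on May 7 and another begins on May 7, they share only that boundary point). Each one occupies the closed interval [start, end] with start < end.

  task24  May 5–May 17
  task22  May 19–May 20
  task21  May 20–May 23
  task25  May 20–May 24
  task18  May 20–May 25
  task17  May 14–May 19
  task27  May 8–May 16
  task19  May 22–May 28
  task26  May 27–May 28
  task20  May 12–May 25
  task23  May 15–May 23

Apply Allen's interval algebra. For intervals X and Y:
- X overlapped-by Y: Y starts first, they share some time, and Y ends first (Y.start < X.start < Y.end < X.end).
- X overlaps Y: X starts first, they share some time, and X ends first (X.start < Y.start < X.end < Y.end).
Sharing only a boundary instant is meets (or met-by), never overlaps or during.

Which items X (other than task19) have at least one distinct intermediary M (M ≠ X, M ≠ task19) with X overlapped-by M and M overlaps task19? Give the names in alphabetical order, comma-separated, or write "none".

Target task19 = [May 22, May 28].
Intermediaries M with M overlaps task19: task18, task20, task21, task23, task25.
Via task18 — items with X overlapped-by task18: none.
Via task20 — items with X overlapped-by task20: none.
Via task21 — items with X overlapped-by task21: none.
Via task23 — items with X overlapped-by task23: task18, task25.
Via task25 — items with X overlapped-by task25: none.
Union: task18, task25.

task18, task25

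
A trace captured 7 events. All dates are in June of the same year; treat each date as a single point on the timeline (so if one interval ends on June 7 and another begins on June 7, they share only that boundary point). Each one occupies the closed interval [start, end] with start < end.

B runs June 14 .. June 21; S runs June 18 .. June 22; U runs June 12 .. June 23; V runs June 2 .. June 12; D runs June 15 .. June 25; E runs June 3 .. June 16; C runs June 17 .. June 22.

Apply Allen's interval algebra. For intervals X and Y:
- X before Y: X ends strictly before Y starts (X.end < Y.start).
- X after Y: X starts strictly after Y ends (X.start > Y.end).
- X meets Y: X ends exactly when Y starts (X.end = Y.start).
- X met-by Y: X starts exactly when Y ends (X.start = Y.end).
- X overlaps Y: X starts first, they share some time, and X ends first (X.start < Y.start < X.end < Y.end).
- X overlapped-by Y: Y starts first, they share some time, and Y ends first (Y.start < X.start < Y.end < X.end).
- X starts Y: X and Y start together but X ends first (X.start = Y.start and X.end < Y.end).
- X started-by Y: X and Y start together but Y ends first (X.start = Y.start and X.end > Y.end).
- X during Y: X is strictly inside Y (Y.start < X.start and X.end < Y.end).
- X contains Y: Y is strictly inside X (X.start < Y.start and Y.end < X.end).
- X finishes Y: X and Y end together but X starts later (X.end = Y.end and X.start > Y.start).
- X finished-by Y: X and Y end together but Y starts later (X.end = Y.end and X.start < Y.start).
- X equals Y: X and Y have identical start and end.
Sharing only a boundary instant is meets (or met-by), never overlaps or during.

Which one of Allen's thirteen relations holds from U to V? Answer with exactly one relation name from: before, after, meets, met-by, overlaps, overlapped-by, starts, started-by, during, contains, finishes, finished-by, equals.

met-by

U = [June 12, June 23]; V = [June 2, June 12].
Compare endpoints: U.start > V.start, U.start = V.end, U.end > V.start, U.end > V.end.
That pattern is 'met-by'.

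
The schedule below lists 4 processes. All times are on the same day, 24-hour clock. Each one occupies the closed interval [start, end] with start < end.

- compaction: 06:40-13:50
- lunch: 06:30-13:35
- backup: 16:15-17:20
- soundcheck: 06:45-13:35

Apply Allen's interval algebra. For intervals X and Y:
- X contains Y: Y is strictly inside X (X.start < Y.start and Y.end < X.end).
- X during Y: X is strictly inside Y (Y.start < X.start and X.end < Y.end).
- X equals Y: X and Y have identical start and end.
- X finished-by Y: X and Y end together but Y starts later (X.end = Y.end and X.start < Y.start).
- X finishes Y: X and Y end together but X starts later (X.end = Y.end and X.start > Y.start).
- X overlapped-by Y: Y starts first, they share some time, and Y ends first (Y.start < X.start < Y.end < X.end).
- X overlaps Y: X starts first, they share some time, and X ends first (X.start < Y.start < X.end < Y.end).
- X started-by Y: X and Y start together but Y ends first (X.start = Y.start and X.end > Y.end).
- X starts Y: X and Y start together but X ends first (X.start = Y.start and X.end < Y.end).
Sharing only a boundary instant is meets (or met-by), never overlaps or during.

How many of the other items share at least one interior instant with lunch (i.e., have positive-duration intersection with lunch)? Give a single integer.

2

Target lunch = [06:30, 13:35].
backup [16:15, 17:20] → after → no.
compaction [06:40, 13:50] → overlapped-by → counts.
soundcheck [06:45, 13:35] → finishes → counts.
Total: 2.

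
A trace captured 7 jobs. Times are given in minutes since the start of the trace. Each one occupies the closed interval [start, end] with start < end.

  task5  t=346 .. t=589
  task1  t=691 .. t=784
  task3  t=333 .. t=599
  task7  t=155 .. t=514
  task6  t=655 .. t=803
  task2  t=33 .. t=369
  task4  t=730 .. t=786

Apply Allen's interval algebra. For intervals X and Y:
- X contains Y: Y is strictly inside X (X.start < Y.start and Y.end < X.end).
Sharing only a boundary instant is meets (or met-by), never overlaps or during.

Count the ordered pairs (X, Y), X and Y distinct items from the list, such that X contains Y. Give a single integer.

Checking all 42 ordered pairs for relation 'contains'; matching pairs in alphabetical order:
(task3, task5): task3 contains task5 ✓
(task6, task1): task6 contains task1 ✓
(task6, task4): task6 contains task4 ✓
Count: 3.

3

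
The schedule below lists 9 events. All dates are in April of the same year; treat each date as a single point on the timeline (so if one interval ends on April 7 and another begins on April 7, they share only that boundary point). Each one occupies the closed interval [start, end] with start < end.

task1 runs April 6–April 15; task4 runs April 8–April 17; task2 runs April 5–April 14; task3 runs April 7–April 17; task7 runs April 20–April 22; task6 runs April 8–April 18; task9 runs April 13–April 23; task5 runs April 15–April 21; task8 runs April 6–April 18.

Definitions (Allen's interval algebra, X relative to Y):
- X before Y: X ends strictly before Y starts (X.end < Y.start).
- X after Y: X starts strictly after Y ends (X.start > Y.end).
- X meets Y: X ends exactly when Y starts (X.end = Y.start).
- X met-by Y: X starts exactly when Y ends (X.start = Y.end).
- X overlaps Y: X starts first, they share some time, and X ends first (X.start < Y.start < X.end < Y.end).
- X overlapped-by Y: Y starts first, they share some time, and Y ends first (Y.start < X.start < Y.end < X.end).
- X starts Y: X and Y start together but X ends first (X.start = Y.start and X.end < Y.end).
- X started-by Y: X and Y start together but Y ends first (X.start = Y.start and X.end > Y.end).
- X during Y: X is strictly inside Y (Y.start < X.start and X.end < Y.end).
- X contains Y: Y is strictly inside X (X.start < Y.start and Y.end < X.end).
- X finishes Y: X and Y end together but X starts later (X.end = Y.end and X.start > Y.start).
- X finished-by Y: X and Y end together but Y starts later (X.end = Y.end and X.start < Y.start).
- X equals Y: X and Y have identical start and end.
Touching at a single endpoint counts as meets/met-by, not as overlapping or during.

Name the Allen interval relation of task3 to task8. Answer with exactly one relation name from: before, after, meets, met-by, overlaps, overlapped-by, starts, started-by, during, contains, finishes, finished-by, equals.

during

task3 = [April 7, April 17]; task8 = [April 6, April 18].
Compare endpoints: task3.start > task8.start, task3.start < task8.end, task3.end > task8.start, task3.end < task8.end.
That pattern is 'during'.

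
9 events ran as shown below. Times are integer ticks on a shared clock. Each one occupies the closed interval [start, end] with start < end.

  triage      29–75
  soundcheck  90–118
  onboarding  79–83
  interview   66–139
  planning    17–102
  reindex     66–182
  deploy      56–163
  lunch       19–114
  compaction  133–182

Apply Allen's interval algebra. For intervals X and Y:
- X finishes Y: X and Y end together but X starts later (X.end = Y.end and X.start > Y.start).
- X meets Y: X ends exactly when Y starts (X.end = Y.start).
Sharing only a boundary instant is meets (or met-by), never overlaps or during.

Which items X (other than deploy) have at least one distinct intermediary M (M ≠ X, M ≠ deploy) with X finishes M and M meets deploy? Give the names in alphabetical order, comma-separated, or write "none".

Target deploy = [56, 163].
Intermediaries M with M meets deploy: none.
Union: none.

none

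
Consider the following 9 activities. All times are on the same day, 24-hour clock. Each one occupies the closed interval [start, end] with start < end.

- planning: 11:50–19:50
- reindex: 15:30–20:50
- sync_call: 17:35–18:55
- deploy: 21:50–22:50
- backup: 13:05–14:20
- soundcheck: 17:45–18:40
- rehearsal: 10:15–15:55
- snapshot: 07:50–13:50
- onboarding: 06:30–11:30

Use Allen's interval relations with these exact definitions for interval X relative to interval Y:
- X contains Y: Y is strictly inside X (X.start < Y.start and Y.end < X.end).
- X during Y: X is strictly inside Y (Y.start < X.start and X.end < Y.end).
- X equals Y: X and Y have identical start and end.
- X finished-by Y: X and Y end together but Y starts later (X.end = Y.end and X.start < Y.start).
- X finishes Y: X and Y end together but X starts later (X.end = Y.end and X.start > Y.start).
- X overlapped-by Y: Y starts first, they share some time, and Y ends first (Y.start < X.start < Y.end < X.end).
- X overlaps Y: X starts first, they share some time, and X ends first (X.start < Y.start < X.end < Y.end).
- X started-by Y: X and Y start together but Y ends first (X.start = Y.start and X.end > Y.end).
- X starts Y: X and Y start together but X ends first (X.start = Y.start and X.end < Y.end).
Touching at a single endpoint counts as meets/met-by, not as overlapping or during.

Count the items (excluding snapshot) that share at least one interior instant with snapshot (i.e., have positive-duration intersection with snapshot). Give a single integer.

Target snapshot = [07:50, 13:50].
backup [13:05, 14:20] → overlapped-by → counts.
deploy [21:50, 22:50] → after → no.
onboarding [06:30, 11:30] → overlaps → counts.
planning [11:50, 19:50] → overlapped-by → counts.
rehearsal [10:15, 15:55] → overlapped-by → counts.
reindex [15:30, 20:50] → after → no.
soundcheck [17:45, 18:40] → after → no.
sync_call [17:35, 18:55] → after → no.
Total: 4.

4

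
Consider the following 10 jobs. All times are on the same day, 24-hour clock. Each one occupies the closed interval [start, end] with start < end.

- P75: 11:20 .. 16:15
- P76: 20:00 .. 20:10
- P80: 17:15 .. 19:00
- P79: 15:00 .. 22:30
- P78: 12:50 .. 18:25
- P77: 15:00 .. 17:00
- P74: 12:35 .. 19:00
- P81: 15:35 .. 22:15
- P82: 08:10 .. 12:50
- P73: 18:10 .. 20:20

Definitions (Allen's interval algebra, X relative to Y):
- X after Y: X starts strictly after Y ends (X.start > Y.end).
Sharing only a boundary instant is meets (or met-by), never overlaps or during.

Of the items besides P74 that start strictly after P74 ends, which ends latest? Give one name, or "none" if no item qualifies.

Target P74 = [12:35, 19:00].
P73 [18:10, 20:20] → overlapped-by → excluded.
P75 [11:20, 16:15] → overlaps → excluded.
P76 [20:00, 20:10] → after → candidate.
P77 [15:00, 17:00] → during → excluded.
P78 [12:50, 18:25] → during → excluded.
P79 [15:00, 22:30] → overlapped-by → excluded.
P80 [17:15, 19:00] → finishes → excluded.
P81 [15:35, 22:15] → overlapped-by → excluded.
P82 [08:10, 12:50] → overlaps → excluded.
Among candidates, latest end is 20:10 → P76.

P76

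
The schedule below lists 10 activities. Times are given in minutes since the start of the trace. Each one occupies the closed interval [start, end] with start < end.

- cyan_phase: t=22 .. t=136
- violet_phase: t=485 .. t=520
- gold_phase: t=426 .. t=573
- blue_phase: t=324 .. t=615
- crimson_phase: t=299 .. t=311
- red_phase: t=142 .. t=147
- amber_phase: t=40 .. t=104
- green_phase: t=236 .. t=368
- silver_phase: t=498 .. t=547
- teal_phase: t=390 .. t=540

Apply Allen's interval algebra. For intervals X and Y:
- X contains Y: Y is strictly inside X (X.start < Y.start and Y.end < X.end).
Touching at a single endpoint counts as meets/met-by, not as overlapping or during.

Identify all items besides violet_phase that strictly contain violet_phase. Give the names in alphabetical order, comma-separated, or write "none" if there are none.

Target violet_phase = [t=485, t=520].
amber_phase [t=40, t=104] → before → no.
blue_phase [t=324, t=615] → contains → yes.
crimson_phase [t=299, t=311] → before → no.
cyan_phase [t=22, t=136] → before → no.
gold_phase [t=426, t=573] → contains → yes.
green_phase [t=236, t=368] → before → no.
red_phase [t=142, t=147] → before → no.
silver_phase [t=498, t=547] → overlapped-by → no.
teal_phase [t=390, t=540] → contains → yes.
Result: blue_phase, gold_phase, teal_phase.

blue_phase, gold_phase, teal_phase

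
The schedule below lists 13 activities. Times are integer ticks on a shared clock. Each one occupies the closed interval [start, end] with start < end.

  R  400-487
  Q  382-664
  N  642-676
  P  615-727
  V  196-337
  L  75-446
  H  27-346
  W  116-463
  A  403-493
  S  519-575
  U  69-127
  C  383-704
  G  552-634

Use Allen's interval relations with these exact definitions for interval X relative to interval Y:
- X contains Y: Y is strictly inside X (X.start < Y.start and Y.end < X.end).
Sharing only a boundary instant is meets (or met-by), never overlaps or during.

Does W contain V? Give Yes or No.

Yes

W = [116, 463], V = [196, 337].
Actual relation of W to V: contains.
Asked whether 'contains' holds → Yes.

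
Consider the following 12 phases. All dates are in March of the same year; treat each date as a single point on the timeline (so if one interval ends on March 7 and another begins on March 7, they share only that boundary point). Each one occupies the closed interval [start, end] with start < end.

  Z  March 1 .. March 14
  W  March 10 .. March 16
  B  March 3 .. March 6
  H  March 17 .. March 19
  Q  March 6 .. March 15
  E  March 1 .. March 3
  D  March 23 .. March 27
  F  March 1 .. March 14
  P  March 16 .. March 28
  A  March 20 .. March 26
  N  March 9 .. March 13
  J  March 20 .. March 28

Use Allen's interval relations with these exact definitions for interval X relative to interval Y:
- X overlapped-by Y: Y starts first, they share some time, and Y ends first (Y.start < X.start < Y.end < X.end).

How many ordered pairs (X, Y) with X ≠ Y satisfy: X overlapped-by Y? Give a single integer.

Checking all 132 ordered pairs for relation 'overlapped-by'; matching pairs in alphabetical order:
(D, A): D overlapped-by A ✓
(Q, F): Q overlapped-by F ✓
(Q, Z): Q overlapped-by Z ✓
(W, F): W overlapped-by F ✓
(W, N): W overlapped-by N ✓
(W, Q): W overlapped-by Q ✓
(W, Z): W overlapped-by Z ✓
Count: 7.

7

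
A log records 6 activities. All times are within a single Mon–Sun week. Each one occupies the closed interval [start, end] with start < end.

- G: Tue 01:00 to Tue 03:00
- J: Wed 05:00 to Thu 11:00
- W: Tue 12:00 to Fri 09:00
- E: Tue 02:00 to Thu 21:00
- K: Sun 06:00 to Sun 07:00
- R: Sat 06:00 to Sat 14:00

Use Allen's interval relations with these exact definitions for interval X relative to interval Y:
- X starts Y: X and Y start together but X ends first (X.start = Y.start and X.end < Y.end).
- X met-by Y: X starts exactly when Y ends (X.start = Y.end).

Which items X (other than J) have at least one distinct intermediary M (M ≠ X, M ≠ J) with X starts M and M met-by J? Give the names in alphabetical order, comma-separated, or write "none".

none

Target J = [Wed 05:00, Thu 11:00].
Intermediaries M with M met-by J: none.
Union: none.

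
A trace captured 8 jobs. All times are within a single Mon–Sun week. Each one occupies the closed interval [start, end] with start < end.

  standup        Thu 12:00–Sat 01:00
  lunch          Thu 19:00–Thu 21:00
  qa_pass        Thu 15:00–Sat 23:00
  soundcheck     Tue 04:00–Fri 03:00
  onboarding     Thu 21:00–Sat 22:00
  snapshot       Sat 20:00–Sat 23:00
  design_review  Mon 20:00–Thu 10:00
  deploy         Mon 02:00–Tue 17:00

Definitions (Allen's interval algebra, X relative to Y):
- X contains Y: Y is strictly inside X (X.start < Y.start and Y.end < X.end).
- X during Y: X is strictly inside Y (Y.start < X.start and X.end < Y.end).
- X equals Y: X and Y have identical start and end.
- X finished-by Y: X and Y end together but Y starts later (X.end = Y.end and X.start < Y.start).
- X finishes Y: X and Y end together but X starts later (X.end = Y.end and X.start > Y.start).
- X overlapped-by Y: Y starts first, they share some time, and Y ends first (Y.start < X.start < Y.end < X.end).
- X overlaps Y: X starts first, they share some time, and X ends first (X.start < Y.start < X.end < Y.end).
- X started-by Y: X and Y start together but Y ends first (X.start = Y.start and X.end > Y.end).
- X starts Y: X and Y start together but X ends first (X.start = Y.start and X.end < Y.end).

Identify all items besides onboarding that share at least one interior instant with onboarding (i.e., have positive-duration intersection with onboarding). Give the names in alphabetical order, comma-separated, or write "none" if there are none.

Target onboarding = [Thu 21:00, Sat 22:00].
deploy [Mon 02:00, Tue 17:00] → before → no.
design_review [Mon 20:00, Thu 10:00] → before → no.
lunch [Thu 19:00, Thu 21:00] → meets → no.
qa_pass [Thu 15:00, Sat 23:00] → contains → yes.
snapshot [Sat 20:00, Sat 23:00] → overlapped-by → yes.
soundcheck [Tue 04:00, Fri 03:00] → overlaps → yes.
standup [Thu 12:00, Sat 01:00] → overlaps → yes.
Result: qa_pass, snapshot, soundcheck, standup.

qa_pass, snapshot, soundcheck, standup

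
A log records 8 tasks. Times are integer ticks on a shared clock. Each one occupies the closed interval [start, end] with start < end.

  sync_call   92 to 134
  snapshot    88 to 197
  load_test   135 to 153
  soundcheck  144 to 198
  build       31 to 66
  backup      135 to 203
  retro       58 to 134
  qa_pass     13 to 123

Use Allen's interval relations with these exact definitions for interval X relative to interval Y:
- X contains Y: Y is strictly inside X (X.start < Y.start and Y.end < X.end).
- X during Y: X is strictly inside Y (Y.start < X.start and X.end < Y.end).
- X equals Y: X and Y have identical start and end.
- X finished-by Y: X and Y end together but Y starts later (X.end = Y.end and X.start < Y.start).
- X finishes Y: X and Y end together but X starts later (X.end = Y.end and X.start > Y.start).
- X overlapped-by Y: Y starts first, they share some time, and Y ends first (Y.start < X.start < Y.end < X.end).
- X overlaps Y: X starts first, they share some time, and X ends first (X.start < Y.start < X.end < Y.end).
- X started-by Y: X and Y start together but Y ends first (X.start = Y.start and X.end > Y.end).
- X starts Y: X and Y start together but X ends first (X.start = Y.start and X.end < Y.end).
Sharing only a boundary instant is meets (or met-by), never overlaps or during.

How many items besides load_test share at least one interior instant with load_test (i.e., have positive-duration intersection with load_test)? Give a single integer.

3

Target load_test = [135, 153].
backup [135, 203] → started-by → counts.
build [31, 66] → before → no.
qa_pass [13, 123] → before → no.
retro [58, 134] → before → no.
snapshot [88, 197] → contains → counts.
soundcheck [144, 198] → overlapped-by → counts.
sync_call [92, 134] → before → no.
Total: 3.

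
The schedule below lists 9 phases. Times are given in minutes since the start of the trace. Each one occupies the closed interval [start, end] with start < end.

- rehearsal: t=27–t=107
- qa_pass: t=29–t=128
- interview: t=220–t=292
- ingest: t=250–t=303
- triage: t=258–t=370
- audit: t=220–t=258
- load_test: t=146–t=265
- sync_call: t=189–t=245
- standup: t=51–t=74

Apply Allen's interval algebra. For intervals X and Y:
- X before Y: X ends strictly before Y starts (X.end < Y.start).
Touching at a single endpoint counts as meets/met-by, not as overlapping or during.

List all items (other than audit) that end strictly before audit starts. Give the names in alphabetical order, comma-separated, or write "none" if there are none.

Target audit = [t=220, t=258].
ingest [t=250, t=303] → overlapped-by → no.
interview [t=220, t=292] → started-by → no.
load_test [t=146, t=265] → contains → no.
qa_pass [t=29, t=128] → before → yes.
rehearsal [t=27, t=107] → before → yes.
standup [t=51, t=74] → before → yes.
sync_call [t=189, t=245] → overlaps → no.
triage [t=258, t=370] → met-by → no.
Result: qa_pass, rehearsal, standup.

qa_pass, rehearsal, standup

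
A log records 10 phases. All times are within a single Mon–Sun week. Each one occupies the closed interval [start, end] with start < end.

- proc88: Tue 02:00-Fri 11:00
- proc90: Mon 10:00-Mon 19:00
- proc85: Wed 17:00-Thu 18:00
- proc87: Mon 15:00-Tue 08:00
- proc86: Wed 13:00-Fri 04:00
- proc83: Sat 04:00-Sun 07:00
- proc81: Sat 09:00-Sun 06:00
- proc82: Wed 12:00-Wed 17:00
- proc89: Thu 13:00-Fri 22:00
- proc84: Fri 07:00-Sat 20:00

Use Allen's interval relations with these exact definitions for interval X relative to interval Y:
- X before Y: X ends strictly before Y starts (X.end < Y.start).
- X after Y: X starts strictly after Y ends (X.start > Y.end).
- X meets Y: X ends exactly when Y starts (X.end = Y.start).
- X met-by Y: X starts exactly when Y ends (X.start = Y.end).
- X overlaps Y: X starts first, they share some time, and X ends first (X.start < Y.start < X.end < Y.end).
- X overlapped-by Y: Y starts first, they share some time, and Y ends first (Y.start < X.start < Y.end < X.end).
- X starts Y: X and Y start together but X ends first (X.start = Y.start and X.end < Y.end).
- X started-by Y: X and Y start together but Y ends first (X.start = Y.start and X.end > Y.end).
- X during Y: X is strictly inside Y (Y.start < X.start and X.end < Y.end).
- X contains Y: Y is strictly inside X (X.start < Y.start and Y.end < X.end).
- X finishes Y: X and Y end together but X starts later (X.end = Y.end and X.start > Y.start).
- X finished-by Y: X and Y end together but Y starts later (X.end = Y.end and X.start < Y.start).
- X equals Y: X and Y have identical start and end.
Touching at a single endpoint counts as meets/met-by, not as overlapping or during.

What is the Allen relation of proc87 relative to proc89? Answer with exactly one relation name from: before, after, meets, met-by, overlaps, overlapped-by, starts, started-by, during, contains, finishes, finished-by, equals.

before

proc87 = [Mon 15:00, Tue 08:00]; proc89 = [Thu 13:00, Fri 22:00].
Compare endpoints: proc87.start < proc89.start, proc87.start < proc89.end, proc87.end < proc89.start, proc87.end < proc89.end.
That pattern is 'before'.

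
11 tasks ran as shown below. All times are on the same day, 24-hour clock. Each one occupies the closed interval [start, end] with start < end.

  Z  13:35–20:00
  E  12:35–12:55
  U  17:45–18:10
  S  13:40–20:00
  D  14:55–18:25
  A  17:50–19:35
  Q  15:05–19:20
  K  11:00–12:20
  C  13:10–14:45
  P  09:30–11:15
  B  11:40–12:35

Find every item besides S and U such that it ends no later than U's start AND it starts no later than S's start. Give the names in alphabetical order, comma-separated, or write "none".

Conditions: its end is no later than U's start (X.end <= 17:45) AND its start is no later than S's start (X.start <= 13:40).
A: end 19:35 <= 17:45? ✗; start 17:50 <= 13:40? ✗ → no.
B: end 12:35 <= 17:45? ✓; start 11:40 <= 13:40? ✓ → yes.
C: end 14:45 <= 17:45? ✓; start 13:10 <= 13:40? ✓ → yes.
D: end 18:25 <= 17:45? ✗; start 14:55 <= 13:40? ✗ → no.
E: end 12:55 <= 17:45? ✓; start 12:35 <= 13:40? ✓ → yes.
K: end 12:20 <= 17:45? ✓; start 11:00 <= 13:40? ✓ → yes.
P: end 11:15 <= 17:45? ✓; start 09:30 <= 13:40? ✓ → yes.
Q: end 19:20 <= 17:45? ✗; start 15:05 <= 13:40? ✗ → no.
Z: end 20:00 <= 17:45? ✗; start 13:35 <= 13:40? ✓ → no.
Result: B, C, E, K, P.

B, C, E, K, P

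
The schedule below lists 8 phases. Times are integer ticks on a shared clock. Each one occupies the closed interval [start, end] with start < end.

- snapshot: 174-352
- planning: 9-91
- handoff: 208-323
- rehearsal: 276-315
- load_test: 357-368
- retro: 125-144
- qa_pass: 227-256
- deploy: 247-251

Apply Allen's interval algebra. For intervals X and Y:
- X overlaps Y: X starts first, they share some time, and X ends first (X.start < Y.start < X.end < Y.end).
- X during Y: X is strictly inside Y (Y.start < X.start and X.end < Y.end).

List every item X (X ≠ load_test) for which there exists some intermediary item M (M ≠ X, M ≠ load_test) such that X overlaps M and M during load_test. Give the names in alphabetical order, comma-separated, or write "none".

Target load_test = [357, 368].
Intermediaries M with M during load_test: none.
Union: none.

none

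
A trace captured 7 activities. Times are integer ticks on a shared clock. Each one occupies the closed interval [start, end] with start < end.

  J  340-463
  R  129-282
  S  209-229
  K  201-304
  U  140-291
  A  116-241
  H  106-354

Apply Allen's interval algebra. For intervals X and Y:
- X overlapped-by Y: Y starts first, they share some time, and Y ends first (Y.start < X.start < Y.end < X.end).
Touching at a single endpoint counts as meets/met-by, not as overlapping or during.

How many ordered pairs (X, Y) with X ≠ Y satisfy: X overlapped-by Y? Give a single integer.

7

Checking all 42 ordered pairs for relation 'overlapped-by'; matching pairs in alphabetical order:
(J, H): J overlapped-by H ✓
(K, A): K overlapped-by A ✓
(K, R): K overlapped-by R ✓
(K, U): K overlapped-by U ✓
(R, A): R overlapped-by A ✓
(U, A): U overlapped-by A ✓
(U, R): U overlapped-by R ✓
Count: 7.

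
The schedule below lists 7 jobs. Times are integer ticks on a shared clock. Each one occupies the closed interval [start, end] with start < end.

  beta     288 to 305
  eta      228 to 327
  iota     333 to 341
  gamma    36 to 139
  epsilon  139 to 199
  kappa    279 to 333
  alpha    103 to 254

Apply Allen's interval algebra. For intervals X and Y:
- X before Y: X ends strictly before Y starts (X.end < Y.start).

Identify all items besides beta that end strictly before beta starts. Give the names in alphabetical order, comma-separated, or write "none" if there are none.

alpha, epsilon, gamma

Target beta = [288, 305].
alpha [103, 254] → before → yes.
epsilon [139, 199] → before → yes.
eta [228, 327] → contains → no.
gamma [36, 139] → before → yes.
iota [333, 341] → after → no.
kappa [279, 333] → contains → no.
Result: alpha, epsilon, gamma.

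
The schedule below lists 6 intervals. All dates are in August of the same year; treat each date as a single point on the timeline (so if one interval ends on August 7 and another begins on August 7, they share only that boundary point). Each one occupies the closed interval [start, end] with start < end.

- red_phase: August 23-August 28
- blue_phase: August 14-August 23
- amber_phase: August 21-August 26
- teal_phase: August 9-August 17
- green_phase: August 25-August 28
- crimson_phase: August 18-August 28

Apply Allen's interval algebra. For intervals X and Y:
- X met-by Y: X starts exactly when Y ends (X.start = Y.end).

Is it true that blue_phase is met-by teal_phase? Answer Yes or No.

blue_phase = [August 14, August 23], teal_phase = [August 9, August 17].
Actual relation of blue_phase to teal_phase: overlapped-by.
Asked whether 'met-by' holds → No.

No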